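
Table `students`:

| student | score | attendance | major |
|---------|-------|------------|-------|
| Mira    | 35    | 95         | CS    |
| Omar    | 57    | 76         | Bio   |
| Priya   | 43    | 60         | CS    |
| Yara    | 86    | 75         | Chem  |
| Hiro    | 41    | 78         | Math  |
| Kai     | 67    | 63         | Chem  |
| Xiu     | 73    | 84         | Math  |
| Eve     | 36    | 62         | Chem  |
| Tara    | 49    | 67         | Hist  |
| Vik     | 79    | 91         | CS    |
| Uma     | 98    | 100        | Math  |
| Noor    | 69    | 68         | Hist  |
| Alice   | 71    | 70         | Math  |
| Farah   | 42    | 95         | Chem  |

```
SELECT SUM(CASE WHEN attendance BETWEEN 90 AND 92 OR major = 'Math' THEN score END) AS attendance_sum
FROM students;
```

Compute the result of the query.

362

student=Mira: ✗
student=Omar: ✗
student=Priya: ✗
student=Yara: ✗
student=Hiro: ✓ → 41
student=Kai: ✗
student=Xiu: ✓ → 73
student=Eve: ✗
student=Tara: ✗
student=Vik: ✓ → 79
student=Uma: ✓ → 98
student=Noor: ✗
student=Alice: ✓ → 71
student=Farah: ✗
attendance_sum = 41 + 73 + 79 + 98 + 71 = 362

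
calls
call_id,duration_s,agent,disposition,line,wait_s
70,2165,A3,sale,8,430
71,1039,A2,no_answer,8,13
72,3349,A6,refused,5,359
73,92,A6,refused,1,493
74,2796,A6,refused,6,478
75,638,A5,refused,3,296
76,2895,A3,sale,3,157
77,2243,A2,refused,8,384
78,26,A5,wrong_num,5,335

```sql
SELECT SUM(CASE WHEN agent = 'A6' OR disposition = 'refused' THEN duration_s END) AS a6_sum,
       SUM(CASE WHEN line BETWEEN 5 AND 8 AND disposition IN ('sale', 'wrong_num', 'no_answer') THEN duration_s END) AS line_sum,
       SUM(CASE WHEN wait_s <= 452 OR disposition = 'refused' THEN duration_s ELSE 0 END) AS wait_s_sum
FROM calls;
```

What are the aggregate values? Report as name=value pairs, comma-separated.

a6_sum=9118, line_sum=3230, wait_s_sum=15243

[a6_sum: agent = 'A6' OR disposition = 'refused']
call_id=70: ✗
call_id=71: ✗
call_id=72: ✓ → 3349
call_id=73: ✓ → 92
call_id=74: ✓ → 2796
call_id=75: ✓ → 638
call_id=76: ✗
call_id=77: ✓ → 2243
call_id=78: ✗
a6_sum = 3349 + 92 + 2796 + 638 + 2243 = 9118
—
[line_sum: line BETWEEN 5 AND 8 AND disposition IN ('sale', 'wrong_num', 'no_answer')]
call_id=70: ✓ → 2165
call_id=71: ✓ → 1039
call_id=72: ✗
call_id=73: ✗
call_id=74: ✗
call_id=75: ✗
call_id=76: ✗
call_id=77: ✗
call_id=78: ✓ → 26
line_sum = 2165 + 1039 + 26 = 3230
—
[wait_s_sum: wait_s <= 452 OR disposition = 'refused']
call_id=70: ✓ → 2165
call_id=71: ✓ → 1039
call_id=72: ✓ → 3349
call_id=73: ✓ → 92
call_id=74: ✓ → 2796
call_id=75: ✓ → 638
call_id=76: ✓ → 2895
call_id=77: ✓ → 2243
call_id=78: ✓ → 26
wait_s_sum = 2165 + 1039 + 3349 + 92 + 2796 + 638 + 2895 + 2243 + 26 = 15243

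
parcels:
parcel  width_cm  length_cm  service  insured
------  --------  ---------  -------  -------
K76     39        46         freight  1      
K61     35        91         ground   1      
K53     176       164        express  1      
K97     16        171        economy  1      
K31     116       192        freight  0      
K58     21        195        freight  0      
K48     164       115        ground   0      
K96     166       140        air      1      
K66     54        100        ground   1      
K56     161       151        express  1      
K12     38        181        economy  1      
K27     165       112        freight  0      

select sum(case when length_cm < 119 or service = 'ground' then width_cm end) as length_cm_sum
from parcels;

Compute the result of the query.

457

parcel=K76: ✓ → 39
parcel=K61: ✓ → 35
parcel=K53: ✗
parcel=K97: ✗
parcel=K31: ✗
parcel=K58: ✗
parcel=K48: ✓ → 164
parcel=K96: ✗
parcel=K66: ✓ → 54
parcel=K56: ✗
parcel=K12: ✗
parcel=K27: ✓ → 165
length_cm_sum = 39 + 35 + 164 + 54 + 165 = 457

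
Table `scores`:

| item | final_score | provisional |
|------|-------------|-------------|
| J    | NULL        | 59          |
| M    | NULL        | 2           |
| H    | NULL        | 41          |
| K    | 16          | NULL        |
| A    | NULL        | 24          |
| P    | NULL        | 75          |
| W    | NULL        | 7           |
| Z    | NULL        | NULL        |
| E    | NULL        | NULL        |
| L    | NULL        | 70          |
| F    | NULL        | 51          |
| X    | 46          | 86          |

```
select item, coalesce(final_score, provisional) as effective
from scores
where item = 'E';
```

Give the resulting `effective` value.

item = E: final_score=NULL, provisional=NULL.
final_score=NULL, provisional=NULL (all NULL) → NULL

NULL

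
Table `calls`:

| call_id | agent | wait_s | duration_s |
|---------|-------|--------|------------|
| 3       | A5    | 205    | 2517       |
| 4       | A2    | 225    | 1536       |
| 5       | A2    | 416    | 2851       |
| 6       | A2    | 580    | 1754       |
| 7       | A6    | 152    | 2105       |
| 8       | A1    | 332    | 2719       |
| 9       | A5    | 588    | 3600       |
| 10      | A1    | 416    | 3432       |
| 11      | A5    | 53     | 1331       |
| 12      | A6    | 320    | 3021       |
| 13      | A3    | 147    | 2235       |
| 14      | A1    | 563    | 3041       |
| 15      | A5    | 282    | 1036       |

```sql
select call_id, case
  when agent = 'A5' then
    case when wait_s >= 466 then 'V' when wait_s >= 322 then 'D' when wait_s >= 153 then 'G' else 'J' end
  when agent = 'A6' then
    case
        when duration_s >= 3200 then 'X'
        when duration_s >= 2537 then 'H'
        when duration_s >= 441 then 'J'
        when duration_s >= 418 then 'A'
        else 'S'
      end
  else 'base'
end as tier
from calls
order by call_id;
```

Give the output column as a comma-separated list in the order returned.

G, base, base, base, J, base, V, base, J, H, base, base, G

call_id=3: agent='A5' → inner[wait_s >= 153] → G
call_id=4: agent='A2' → outer ELSE → base
call_id=5: agent='A2' → outer ELSE → base
call_id=6: agent='A2' → outer ELSE → base
call_id=7: agent='A6' → inner[duration_s >= 441] → J
call_id=8: agent='A1' → outer ELSE → base
call_id=9: agent='A5' → inner[wait_s >= 466] → V
call_id=10: agent='A1' → outer ELSE → base
call_id=11: agent='A5' → inner[ELSE] → J
call_id=12: agent='A6' → inner[duration_s >= 2537] → H
call_id=13: agent='A3' → outer ELSE → base
call_id=14: agent='A1' → outer ELSE → base
call_id=15: agent='A5' → inner[wait_s >= 153] → G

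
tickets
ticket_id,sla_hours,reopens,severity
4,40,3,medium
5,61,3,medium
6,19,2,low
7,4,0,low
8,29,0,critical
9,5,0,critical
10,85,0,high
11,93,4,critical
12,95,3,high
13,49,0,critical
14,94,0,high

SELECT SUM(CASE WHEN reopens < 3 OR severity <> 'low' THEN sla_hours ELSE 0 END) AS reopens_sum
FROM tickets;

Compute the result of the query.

ticket_id=4: ✓ → 40
ticket_id=5: ✓ → 61
ticket_id=6: ✓ → 19
ticket_id=7: ✓ → 4
ticket_id=8: ✓ → 29
ticket_id=9: ✓ → 5
ticket_id=10: ✓ → 85
ticket_id=11: ✓ → 93
ticket_id=12: ✓ → 95
ticket_id=13: ✓ → 49
ticket_id=14: ✓ → 94
reopens_sum = 40 + 61 + 19 + 4 + 29 + 5 + 85 + 93 + 95 + 49 + 94 = 574

574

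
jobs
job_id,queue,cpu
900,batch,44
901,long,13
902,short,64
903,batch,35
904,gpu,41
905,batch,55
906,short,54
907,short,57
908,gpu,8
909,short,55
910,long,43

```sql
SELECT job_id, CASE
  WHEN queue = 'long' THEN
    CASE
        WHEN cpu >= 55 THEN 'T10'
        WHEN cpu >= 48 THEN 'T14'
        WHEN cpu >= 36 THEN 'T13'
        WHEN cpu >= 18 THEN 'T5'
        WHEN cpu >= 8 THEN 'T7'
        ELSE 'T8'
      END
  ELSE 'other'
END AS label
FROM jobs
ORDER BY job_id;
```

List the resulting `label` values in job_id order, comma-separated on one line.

job_id=900: queue='batch' → outer ELSE → other
job_id=901: queue='long' → inner[cpu >= 8] → T7
job_id=902: queue='short' → outer ELSE → other
job_id=903: queue='batch' → outer ELSE → other
job_id=904: queue='gpu' → outer ELSE → other
job_id=905: queue='batch' → outer ELSE → other
job_id=906: queue='short' → outer ELSE → other
job_id=907: queue='short' → outer ELSE → other
job_id=908: queue='gpu' → outer ELSE → other
job_id=909: queue='short' → outer ELSE → other
job_id=910: queue='long' → inner[cpu >= 36] → T13

other, T7, other, other, other, other, other, other, other, other, T13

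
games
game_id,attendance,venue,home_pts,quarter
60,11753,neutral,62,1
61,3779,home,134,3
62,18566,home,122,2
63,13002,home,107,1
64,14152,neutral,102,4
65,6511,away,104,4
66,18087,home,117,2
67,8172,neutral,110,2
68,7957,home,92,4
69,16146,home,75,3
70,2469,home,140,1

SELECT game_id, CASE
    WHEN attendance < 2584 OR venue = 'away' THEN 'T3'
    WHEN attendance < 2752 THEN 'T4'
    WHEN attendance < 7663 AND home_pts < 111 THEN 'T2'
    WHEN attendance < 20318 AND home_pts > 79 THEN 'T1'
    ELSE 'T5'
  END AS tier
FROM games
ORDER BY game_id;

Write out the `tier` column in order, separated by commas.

T5, T1, T1, T1, T1, T3, T1, T1, T1, T5, T3

game_id=60: ELSE → T5
game_id=61: attendance < 20318 AND home_pts > 79 → T1
game_id=62: attendance < 20318 AND home_pts > 79 → T1
game_id=63: attendance < 20318 AND home_pts > 79 → T1
game_id=64: attendance < 20318 AND home_pts > 79 → T1
game_id=65: attendance < 2584 OR venue = 'away' → T3
game_id=66: attendance < 20318 AND home_pts > 79 → T1
game_id=67: attendance < 20318 AND home_pts > 79 → T1
game_id=68: attendance < 20318 AND home_pts > 79 → T1
game_id=69: ELSE → T5
game_id=70: attendance < 2584 OR venue = 'away' → T3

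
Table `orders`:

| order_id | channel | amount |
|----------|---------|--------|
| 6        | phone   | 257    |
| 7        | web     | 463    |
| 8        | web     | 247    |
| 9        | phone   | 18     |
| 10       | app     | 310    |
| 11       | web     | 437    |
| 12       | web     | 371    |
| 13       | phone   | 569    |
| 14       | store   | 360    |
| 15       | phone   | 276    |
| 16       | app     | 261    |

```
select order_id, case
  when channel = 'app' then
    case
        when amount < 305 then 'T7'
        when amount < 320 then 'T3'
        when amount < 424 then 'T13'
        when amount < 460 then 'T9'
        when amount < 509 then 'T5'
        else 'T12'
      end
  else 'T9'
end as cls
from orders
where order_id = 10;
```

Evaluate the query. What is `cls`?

T3

order_id = 10: channel=app, amount=310.
channel='app' → inner[amount < 320] → T3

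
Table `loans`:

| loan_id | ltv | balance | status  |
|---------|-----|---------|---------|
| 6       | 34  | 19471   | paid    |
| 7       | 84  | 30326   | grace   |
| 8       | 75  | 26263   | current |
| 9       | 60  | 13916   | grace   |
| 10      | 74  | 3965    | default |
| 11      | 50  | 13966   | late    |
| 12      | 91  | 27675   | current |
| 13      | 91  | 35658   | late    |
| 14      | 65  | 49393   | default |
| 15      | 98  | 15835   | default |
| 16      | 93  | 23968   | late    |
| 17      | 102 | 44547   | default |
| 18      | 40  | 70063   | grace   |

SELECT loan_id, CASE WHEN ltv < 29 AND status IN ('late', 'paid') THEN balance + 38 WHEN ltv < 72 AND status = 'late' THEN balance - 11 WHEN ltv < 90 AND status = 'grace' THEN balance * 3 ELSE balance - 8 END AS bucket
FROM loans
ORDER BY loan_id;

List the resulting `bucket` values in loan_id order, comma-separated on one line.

19463, 90978, 26255, 41748, 3957, 13955, 27667, 35650, 49385, 15827, 23960, 44539, 210189

loan_id=6: ELSE → 19463
loan_id=7: ltv < 90 AND status = 'grace' → 90978
loan_id=8: ELSE → 26255
loan_id=9: ltv < 90 AND status = 'grace' → 41748
loan_id=10: ELSE → 3957
loan_id=11: ltv < 72 AND status = 'late' → 13955
loan_id=12: ELSE → 27667
loan_id=13: ELSE → 35650
loan_id=14: ELSE → 49385
loan_id=15: ELSE → 15827
loan_id=16: ELSE → 23960
loan_id=17: ELSE → 44539
loan_id=18: ltv < 90 AND status = 'grace' → 210189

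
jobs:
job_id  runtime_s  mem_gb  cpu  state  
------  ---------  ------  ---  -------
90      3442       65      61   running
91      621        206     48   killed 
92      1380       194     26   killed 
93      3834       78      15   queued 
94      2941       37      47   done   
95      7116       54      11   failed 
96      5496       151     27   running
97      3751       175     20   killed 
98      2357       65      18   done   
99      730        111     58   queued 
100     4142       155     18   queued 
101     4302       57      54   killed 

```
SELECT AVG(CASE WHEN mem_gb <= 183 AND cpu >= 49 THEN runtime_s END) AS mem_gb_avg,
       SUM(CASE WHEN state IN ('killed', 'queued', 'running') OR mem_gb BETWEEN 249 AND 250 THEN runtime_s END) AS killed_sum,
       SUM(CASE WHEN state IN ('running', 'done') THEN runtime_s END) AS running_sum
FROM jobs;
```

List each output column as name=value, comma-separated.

[mem_gb_avg: mem_gb <= 183 AND cpu >= 49]
job_id=90: ✓ → 3442
job_id=91: ✗
job_id=92: ✗
job_id=93: ✗
job_id=94: ✗
job_id=95: ✗
job_id=96: ✗
job_id=97: ✗
job_id=98: ✗
job_id=99: ✓ → 730
job_id=100: ✗
job_id=101: ✓ → 4302
mem_gb_avg = (3442 + 730 + 4302) / 3 = 2824.6666666667
—
[killed_sum: state IN ('killed', 'queued', 'running') OR mem_gb BETWEEN 249 AND 250]
job_id=90: ✓ → 3442
job_id=91: ✓ → 621
job_id=92: ✓ → 1380
job_id=93: ✓ → 3834
job_id=94: ✗
job_id=95: ✗
job_id=96: ✓ → 5496
job_id=97: ✓ → 3751
job_id=98: ✗
job_id=99: ✓ → 730
job_id=100: ✓ → 4142
job_id=101: ✓ → 4302
killed_sum = 3442 + 621 + 1380 + 3834 + 5496 + 3751 + 730 + 4142 + 4302 = 27698
—
[running_sum: state IN ('running', 'done')]
job_id=90: ✓ → 3442
job_id=91: ✗
job_id=92: ✗
job_id=93: ✗
job_id=94: ✓ → 2941
job_id=95: ✗
job_id=96: ✓ → 5496
job_id=97: ✗
job_id=98: ✓ → 2357
job_id=99: ✗
job_id=100: ✗
job_id=101: ✗
running_sum = 3442 + 2941 + 5496 + 2357 = 14236

mem_gb_avg=2824.6666666667, killed_sum=27698, running_sum=14236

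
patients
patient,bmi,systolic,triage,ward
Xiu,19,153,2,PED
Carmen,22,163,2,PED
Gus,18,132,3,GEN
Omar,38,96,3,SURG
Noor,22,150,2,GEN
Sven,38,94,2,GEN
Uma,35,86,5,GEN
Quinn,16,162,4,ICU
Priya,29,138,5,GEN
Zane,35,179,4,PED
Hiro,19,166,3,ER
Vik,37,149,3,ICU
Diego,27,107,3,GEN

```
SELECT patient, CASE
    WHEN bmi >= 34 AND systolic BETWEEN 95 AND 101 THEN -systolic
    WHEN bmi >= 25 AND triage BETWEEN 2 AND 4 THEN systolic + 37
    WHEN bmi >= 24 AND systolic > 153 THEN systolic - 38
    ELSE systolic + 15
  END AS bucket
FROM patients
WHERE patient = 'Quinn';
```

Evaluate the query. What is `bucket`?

177

patient = Quinn: bmi=16, systolic=162, triage=4, ward=ICU.
bmi >= 34 AND systolic BETWEEN 95 AND 101 → false
bmi >= 25 AND triage BETWEEN 2 AND 4 → false
bmi >= 24 AND systolic > 153 → false
No prior WHEN matched → ELSE → 177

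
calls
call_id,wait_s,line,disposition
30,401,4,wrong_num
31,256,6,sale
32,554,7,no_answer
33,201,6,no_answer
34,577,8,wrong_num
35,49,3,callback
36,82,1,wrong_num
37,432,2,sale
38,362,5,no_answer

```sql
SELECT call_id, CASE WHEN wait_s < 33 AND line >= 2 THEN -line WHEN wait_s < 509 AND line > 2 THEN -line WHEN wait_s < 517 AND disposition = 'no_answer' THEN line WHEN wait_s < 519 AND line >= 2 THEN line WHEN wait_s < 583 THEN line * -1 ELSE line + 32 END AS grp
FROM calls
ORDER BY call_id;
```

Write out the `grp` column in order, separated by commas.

call_id=30: wait_s < 509 AND line > 2 → -4
call_id=31: wait_s < 509 AND line > 2 → -6
call_id=32: wait_s < 583 → -7
call_id=33: wait_s < 509 AND line > 2 → -6
call_id=34: wait_s < 583 → -8
call_id=35: wait_s < 509 AND line > 2 → -3
call_id=36: wait_s < 583 → -1
call_id=37: wait_s < 519 AND line >= 2 → 2
call_id=38: wait_s < 509 AND line > 2 → -5

-4, -6, -7, -6, -8, -3, -1, 2, -5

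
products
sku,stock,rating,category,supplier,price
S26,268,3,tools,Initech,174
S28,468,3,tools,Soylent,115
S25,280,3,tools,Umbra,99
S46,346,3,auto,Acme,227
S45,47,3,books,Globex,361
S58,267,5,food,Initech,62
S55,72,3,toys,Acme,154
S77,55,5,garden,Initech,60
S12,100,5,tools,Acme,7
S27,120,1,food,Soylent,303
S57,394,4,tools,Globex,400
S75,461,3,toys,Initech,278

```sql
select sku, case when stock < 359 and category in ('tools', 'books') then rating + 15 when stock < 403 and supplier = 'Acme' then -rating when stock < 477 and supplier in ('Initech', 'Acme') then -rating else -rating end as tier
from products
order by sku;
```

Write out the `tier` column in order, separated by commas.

20, 18, 18, -1, -3, 18, -3, -3, -4, -5, -3, -5

sku=S12: stock < 359 and category in ('tools', 'books') → 20
sku=S25: stock < 359 and category in ('tools', 'books') → 18
sku=S26: stock < 359 and category in ('tools', 'books') → 18
sku=S27: ELSE → -1
sku=S28: ELSE → -3
sku=S45: stock < 359 and category in ('tools', 'books') → 18
sku=S46: stock < 403 and supplier = 'Acme' → -3
sku=S55: stock < 403 and supplier = 'Acme' → -3
sku=S57: ELSE → -4
sku=S58: stock < 477 and supplier in ('Initech', 'Acme') → -5
sku=S75: stock < 477 and supplier in ('Initech', 'Acme') → -3
sku=S77: stock < 477 and supplier in ('Initech', 'Acme') → -5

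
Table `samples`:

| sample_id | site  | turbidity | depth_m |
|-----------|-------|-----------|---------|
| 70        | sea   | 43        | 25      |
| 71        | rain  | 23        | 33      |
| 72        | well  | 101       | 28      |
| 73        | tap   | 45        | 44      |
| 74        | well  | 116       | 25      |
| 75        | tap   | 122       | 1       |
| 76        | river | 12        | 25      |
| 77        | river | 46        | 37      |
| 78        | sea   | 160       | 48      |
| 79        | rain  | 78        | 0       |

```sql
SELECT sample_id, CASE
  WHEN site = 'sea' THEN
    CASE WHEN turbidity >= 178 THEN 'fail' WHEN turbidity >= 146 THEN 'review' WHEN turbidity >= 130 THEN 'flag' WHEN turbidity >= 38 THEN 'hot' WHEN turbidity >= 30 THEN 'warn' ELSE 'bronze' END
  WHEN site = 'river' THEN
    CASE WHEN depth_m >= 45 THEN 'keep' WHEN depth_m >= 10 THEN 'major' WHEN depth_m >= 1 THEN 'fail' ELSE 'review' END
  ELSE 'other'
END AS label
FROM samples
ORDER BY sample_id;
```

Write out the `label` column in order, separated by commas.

hot, other, other, other, other, other, major, major, review, other

sample_id=70: site='sea' → inner[turbidity >= 38] → hot
sample_id=71: site='rain' → outer ELSE → other
sample_id=72: site='well' → outer ELSE → other
sample_id=73: site='tap' → outer ELSE → other
sample_id=74: site='well' → outer ELSE → other
sample_id=75: site='tap' → outer ELSE → other
sample_id=76: site='river' → inner[depth_m >= 10] → major
sample_id=77: site='river' → inner[depth_m >= 10] → major
sample_id=78: site='sea' → inner[turbidity >= 146] → review
sample_id=79: site='rain' → outer ELSE → other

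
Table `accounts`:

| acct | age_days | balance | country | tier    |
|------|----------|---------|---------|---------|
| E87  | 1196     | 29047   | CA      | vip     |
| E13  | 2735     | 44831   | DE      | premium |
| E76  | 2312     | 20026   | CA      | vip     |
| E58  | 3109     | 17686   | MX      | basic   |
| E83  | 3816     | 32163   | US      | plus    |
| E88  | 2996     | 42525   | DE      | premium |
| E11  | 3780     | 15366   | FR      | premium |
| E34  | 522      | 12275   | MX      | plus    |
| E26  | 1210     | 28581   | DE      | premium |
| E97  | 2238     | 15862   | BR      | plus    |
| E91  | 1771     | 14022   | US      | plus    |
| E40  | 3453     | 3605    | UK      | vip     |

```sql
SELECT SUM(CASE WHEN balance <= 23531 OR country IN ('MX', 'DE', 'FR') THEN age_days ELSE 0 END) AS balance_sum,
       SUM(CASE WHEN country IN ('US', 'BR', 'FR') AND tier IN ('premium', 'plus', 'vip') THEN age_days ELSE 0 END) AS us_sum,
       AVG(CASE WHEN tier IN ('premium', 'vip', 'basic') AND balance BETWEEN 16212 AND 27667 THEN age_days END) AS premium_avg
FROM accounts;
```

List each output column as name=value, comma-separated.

[balance_sum: balance <= 23531 OR country IN ('MX', 'DE', 'FR')]
acct=E87: ✗
acct=E13: ✓ → 2735
acct=E76: ✓ → 2312
acct=E58: ✓ → 3109
acct=E83: ✗
acct=E88: ✓ → 2996
acct=E11: ✓ → 3780
acct=E34: ✓ → 522
acct=E26: ✓ → 1210
acct=E97: ✓ → 2238
acct=E91: ✓ → 1771
acct=E40: ✓ → 3453
balance_sum = 2735 + 2312 + 3109 + 2996 + 3780 + 522 + 1210 + 2238 + 1771 + 3453 = 24126
—
[us_sum: country IN ('US', 'BR', 'FR') AND tier IN ('premium', 'plus', 'vip')]
acct=E87: ✗
acct=E13: ✗
acct=E76: ✗
acct=E58: ✗
acct=E83: ✓ → 3816
acct=E88: ✗
acct=E11: ✓ → 3780
acct=E34: ✗
acct=E26: ✗
acct=E97: ✓ → 2238
acct=E91: ✓ → 1771
acct=E40: ✗
us_sum = 3816 + 3780 + 2238 + 1771 = 11605
—
[premium_avg: tier IN ('premium', 'vip', 'basic') AND balance BETWEEN 16212 AND 27667]
acct=E87: ✗
acct=E13: ✗
acct=E76: ✓ → 2312
acct=E58: ✓ → 3109
acct=E83: ✗
acct=E88: ✗
acct=E11: ✗
acct=E34: ✗
acct=E26: ✗
acct=E97: ✗
acct=E91: ✗
acct=E40: ✗
premium_avg = (2312 + 3109) / 2 = 2710.5

balance_sum=24126, us_sum=11605, premium_avg=2710.5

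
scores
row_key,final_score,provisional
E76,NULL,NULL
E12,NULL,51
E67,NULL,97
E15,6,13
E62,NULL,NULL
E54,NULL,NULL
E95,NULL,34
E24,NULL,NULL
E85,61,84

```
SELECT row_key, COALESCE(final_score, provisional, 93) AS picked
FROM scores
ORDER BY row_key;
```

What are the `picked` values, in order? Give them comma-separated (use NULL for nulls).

row_key=E12: final_score=NULL, provisional=51 → 51
row_key=E15: final_score=6 → 6
row_key=E24: final_score=NULL, provisional=NULL, → literal 93 → 93
row_key=E54: final_score=NULL, provisional=NULL, → literal 93 → 93
row_key=E62: final_score=NULL, provisional=NULL, → literal 93 → 93
row_key=E67: final_score=NULL, provisional=97 → 97
row_key=E76: final_score=NULL, provisional=NULL, → literal 93 → 93
row_key=E85: final_score=61 → 61
row_key=E95: final_score=NULL, provisional=34 → 34

51, 6, 93, 93, 93, 97, 93, 61, 34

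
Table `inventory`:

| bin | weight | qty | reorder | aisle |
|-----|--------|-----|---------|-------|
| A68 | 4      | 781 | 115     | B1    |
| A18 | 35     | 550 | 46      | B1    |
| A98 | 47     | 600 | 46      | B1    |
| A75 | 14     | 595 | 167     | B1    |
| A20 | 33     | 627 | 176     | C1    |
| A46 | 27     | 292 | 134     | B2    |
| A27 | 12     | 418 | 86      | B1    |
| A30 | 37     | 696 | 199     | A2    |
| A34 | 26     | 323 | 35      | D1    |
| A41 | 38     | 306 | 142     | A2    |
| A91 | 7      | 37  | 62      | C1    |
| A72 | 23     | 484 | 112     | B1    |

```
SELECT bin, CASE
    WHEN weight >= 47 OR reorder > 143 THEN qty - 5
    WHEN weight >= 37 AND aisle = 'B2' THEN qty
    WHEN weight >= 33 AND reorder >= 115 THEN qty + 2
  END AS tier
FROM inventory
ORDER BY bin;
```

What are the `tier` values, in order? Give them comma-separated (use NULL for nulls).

bin=A18: (no match → NULL) → NULL
bin=A20: weight >= 47 OR reorder > 143 → 622
bin=A27: (no match → NULL) → NULL
bin=A30: weight >= 47 OR reorder > 143 → 691
bin=A34: (no match → NULL) → NULL
bin=A41: weight >= 33 AND reorder >= 115 → 308
bin=A46: (no match → NULL) → NULL
bin=A68: (no match → NULL) → NULL
bin=A72: (no match → NULL) → NULL
bin=A75: weight >= 47 OR reorder > 143 → 590
bin=A91: (no match → NULL) → NULL
bin=A98: weight >= 47 OR reorder > 143 → 595

NULL, 622, NULL, 691, NULL, 308, NULL, NULL, NULL, 590, NULL, 595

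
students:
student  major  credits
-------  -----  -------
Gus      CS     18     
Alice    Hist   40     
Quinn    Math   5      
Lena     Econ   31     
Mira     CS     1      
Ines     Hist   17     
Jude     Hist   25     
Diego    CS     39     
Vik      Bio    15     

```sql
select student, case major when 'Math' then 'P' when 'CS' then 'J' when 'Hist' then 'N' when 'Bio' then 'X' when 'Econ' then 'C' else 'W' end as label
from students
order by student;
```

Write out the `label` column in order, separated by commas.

N, J, J, N, N, C, J, P, X

student=Alice: major='Hist' → N
student=Diego: major='CS' → J
student=Gus: major='CS' → J
student=Ines: major='Hist' → N
student=Jude: major='Hist' → N
student=Lena: major='Econ' → C
student=Mira: major='CS' → J
student=Quinn: major='Math' → P
student=Vik: major='Bio' → X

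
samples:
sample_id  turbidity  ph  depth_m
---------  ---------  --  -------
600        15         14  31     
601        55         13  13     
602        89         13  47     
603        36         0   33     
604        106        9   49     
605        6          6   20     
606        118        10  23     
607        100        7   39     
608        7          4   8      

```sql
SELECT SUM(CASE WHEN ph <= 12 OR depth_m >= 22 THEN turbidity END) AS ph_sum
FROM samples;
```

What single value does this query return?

477

sample_id=600: ✓ → 15
sample_id=601: ✗
sample_id=602: ✓ → 89
sample_id=603: ✓ → 36
sample_id=604: ✓ → 106
sample_id=605: ✓ → 6
sample_id=606: ✓ → 118
sample_id=607: ✓ → 100
sample_id=608: ✓ → 7
ph_sum = 15 + 89 + 36 + 106 + 6 + 118 + 100 + 7 = 477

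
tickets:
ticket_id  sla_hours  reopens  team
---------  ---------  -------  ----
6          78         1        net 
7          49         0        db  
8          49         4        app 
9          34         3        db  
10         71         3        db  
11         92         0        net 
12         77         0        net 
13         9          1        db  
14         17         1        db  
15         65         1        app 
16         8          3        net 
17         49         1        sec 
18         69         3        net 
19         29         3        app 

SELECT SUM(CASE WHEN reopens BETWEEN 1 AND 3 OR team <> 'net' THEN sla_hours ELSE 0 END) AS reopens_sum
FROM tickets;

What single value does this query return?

ticket_id=6: ✓ → 78
ticket_id=7: ✓ → 49
ticket_id=8: ✓ → 49
ticket_id=9: ✓ → 34
ticket_id=10: ✓ → 71
ticket_id=11: ✗
ticket_id=12: ✗
ticket_id=13: ✓ → 9
ticket_id=14: ✓ → 17
ticket_id=15: ✓ → 65
ticket_id=16: ✓ → 8
ticket_id=17: ✓ → 49
ticket_id=18: ✓ → 69
ticket_id=19: ✓ → 29
reopens_sum = 78 + 49 + 49 + 34 + 71 + 9 + 17 + 65 + 8 + 49 + 69 + 29 = 527

527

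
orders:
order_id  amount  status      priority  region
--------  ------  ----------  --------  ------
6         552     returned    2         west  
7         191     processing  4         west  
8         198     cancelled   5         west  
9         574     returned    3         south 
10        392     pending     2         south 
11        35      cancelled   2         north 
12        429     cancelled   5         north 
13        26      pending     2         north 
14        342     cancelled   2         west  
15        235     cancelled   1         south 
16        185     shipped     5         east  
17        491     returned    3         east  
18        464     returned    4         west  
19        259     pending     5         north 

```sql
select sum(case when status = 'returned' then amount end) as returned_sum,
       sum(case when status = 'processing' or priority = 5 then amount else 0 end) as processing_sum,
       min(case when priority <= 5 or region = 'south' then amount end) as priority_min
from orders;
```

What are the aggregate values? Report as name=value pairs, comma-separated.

returned_sum=2081, processing_sum=1262, priority_min=26

[returned_sum: status = 'returned']
order_id=6: ✓ → 552
order_id=7: ✗
order_id=8: ✗
order_id=9: ✓ → 574
order_id=10: ✗
order_id=11: ✗
order_id=12: ✗
order_id=13: ✗
order_id=14: ✗
order_id=15: ✗
order_id=16: ✗
order_id=17: ✓ → 491
order_id=18: ✓ → 464
order_id=19: ✗
returned_sum = 552 + 574 + 491 + 464 = 2081
—
[processing_sum: status = 'processing' or priority = 5]
order_id=6: ✗
order_id=7: ✓ → 191
order_id=8: ✓ → 198
order_id=9: ✗
order_id=10: ✗
order_id=11: ✗
order_id=12: ✓ → 429
order_id=13: ✗
order_id=14: ✗
order_id=15: ✗
order_id=16: ✓ → 185
order_id=17: ✗
order_id=18: ✗
order_id=19: ✓ → 259
processing_sum = 191 + 198 + 429 + 185 + 259 = 1262
—
[priority_min: priority <= 5 or region = 'south']
order_id=6: ✓ → 552
order_id=7: ✓ → 191
order_id=8: ✓ → 198
order_id=9: ✓ → 574
order_id=10: ✓ → 392
order_id=11: ✓ → 35
order_id=12: ✓ → 429
order_id=13: ✓ → 26
order_id=14: ✓ → 342
order_id=15: ✓ → 235
order_id=16: ✓ → 185
order_id=17: ✓ → 491
order_id=18: ✓ → 464
order_id=19: ✓ → 259
priority_min = MIN(552, 191, 198, 574, 392, 35, 429, 26, 342, 235, 185, 491, 464, 259) = 26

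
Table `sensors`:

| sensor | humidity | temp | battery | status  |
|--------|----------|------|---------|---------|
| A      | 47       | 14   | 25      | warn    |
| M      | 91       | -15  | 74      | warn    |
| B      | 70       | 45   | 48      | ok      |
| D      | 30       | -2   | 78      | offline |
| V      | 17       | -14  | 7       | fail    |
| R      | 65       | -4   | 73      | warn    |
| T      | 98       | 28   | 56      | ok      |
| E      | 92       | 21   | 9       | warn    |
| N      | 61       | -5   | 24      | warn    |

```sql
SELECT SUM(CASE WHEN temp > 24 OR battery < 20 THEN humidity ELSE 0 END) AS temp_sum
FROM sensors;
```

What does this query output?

277

sensor=A: ✗
sensor=M: ✗
sensor=B: ✓ → 70
sensor=D: ✗
sensor=V: ✓ → 17
sensor=R: ✗
sensor=T: ✓ → 98
sensor=E: ✓ → 92
sensor=N: ✗
temp_sum = 70 + 17 + 98 + 92 = 277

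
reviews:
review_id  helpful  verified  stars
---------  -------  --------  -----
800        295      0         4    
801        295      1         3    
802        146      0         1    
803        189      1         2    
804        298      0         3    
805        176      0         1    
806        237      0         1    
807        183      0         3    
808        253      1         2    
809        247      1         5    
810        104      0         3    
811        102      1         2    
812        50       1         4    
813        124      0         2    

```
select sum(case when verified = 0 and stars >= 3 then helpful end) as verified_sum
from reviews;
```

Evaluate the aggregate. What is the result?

review_id=800: ✓ → 295
review_id=801: ✗
review_id=802: ✗
review_id=803: ✗
review_id=804: ✓ → 298
review_id=805: ✗
review_id=806: ✗
review_id=807: ✓ → 183
review_id=808: ✗
review_id=809: ✗
review_id=810: ✓ → 104
review_id=811: ✗
review_id=812: ✗
review_id=813: ✗
verified_sum = 295 + 298 + 183 + 104 = 880

880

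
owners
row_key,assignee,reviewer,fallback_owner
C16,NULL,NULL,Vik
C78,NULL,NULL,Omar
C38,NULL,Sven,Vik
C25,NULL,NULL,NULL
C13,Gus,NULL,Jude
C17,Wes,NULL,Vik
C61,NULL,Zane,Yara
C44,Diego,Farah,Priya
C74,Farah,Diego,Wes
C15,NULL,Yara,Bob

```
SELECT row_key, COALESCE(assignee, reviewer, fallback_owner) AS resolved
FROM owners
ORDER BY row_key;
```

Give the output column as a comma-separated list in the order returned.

Gus, Yara, Vik, Wes, NULL, Sven, Diego, Zane, Farah, Omar

row_key=C13: assignee=Gus → Gus
row_key=C15: assignee=NULL, reviewer=Yara → Yara
row_key=C16: assignee=NULL, reviewer=NULL, fallback_owner=Vik → Vik
row_key=C17: assignee=Wes → Wes
row_key=C25: assignee=NULL, reviewer=NULL, fallback_owner=NULL (all NULL) → NULL
row_key=C38: assignee=NULL, reviewer=Sven → Sven
row_key=C44: assignee=Diego → Diego
row_key=C61: assignee=NULL, reviewer=Zane → Zane
row_key=C74: assignee=Farah → Farah
row_key=C78: assignee=NULL, reviewer=NULL, fallback_owner=Omar → Omar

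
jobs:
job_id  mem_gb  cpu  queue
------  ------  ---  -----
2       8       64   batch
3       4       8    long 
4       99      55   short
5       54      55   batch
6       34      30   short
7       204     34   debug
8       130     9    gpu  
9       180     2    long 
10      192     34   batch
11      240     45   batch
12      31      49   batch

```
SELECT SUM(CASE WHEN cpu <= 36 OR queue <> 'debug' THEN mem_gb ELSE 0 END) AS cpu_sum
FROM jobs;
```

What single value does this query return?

job_id=2: ✓ → 8
job_id=3: ✓ → 4
job_id=4: ✓ → 99
job_id=5: ✓ → 54
job_id=6: ✓ → 34
job_id=7: ✓ → 204
job_id=8: ✓ → 130
job_id=9: ✓ → 180
job_id=10: ✓ → 192
job_id=11: ✓ → 240
job_id=12: ✓ → 31
cpu_sum = 8 + 4 + 99 + 54 + 34 + 204 + 130 + 180 + 192 + 240 + 31 = 1176

1176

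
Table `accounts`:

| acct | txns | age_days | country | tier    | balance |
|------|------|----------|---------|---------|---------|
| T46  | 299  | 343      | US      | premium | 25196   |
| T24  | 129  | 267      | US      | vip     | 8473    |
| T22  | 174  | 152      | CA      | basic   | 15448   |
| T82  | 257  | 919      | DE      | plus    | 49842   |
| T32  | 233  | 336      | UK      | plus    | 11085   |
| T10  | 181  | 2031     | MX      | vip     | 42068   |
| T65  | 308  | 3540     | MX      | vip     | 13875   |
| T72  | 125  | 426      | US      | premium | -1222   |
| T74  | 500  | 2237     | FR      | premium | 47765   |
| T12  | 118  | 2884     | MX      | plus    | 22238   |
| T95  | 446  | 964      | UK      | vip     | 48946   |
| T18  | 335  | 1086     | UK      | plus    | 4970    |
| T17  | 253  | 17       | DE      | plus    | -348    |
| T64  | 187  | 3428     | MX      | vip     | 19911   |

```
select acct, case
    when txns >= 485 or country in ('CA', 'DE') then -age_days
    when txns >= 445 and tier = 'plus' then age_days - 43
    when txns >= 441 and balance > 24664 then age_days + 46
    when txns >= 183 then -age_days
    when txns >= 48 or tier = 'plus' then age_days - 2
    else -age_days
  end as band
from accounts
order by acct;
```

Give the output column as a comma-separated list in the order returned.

acct=T10: txns >= 48 or tier = 'plus' → 2029
acct=T12: txns >= 48 or tier = 'plus' → 2882
acct=T17: txns >= 485 or country in ('CA', 'DE') → -17
acct=T18: txns >= 183 → -1086
acct=T22: txns >= 485 or country in ('CA', 'DE') → -152
acct=T24: txns >= 48 or tier = 'plus' → 265
acct=T32: txns >= 183 → -336
acct=T46: txns >= 183 → -343
acct=T64: txns >= 183 → -3428
acct=T65: txns >= 183 → -3540
acct=T72: txns >= 48 or tier = 'plus' → 424
acct=T74: txns >= 485 or country in ('CA', 'DE') → -2237
acct=T82: txns >= 485 or country in ('CA', 'DE') → -919
acct=T95: txns >= 441 and balance > 24664 → 1010

2029, 2882, -17, -1086, -152, 265, -336, -343, -3428, -3540, 424, -2237, -919, 1010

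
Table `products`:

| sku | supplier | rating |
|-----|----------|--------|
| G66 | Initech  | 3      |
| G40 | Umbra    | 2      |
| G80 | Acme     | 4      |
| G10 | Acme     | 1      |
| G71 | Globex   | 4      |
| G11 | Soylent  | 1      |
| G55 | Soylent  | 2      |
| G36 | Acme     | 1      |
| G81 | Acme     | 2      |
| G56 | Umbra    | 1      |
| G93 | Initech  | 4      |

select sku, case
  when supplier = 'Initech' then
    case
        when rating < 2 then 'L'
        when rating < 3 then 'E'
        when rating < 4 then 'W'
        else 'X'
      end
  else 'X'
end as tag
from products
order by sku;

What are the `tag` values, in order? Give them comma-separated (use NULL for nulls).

sku=G10: supplier='Acme' → outer ELSE → X
sku=G11: supplier='Soylent' → outer ELSE → X
sku=G36: supplier='Acme' → outer ELSE → X
sku=G40: supplier='Umbra' → outer ELSE → X
sku=G55: supplier='Soylent' → outer ELSE → X
sku=G56: supplier='Umbra' → outer ELSE → X
sku=G66: supplier='Initech' → inner[rating < 4] → W
sku=G71: supplier='Globex' → outer ELSE → X
sku=G80: supplier='Acme' → outer ELSE → X
sku=G81: supplier='Acme' → outer ELSE → X
sku=G93: supplier='Initech' → inner[ELSE] → X

X, X, X, X, X, X, W, X, X, X, X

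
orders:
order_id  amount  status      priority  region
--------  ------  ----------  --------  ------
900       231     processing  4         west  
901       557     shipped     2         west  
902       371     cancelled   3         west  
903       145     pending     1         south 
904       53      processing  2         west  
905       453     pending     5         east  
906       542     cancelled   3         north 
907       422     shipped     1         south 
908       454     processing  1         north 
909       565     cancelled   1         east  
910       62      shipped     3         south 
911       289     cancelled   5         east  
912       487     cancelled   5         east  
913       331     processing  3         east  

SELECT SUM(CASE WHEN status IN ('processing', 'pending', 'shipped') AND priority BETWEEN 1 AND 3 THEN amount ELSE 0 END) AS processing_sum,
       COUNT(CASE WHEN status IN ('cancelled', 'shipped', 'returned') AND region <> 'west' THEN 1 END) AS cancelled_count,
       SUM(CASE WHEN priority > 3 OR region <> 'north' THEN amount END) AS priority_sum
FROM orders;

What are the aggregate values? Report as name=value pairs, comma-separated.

[processing_sum: status IN ('processing', 'pending', 'shipped') AND priority BETWEEN 1 AND 3]
order_id=900: ✗
order_id=901: ✓ → 557
order_id=902: ✗
order_id=903: ✓ → 145
order_id=904: ✓ → 53
order_id=905: ✗
order_id=906: ✗
order_id=907: ✓ → 422
order_id=908: ✓ → 454
order_id=909: ✗
order_id=910: ✓ → 62
order_id=911: ✗
order_id=912: ✗
order_id=913: ✓ → 331
processing_sum = 557 + 145 + 53 + 422 + 454 + 62 + 331 = 2024
—
[cancelled_count: status IN ('cancelled', 'shipped', 'returned') AND region <> 'west']
order_id=900: ✗
order_id=901: ✗
order_id=902: ✗
order_id=903: ✗
order_id=904: ✗
order_id=905: ✗
order_id=906: ✓ → 1
order_id=907: ✓ → 1
order_id=908: ✗
order_id=909: ✓ → 1
order_id=910: ✓ → 1
order_id=911: ✓ → 1
order_id=912: ✓ → 1
order_id=913: ✗
cancelled_count = COUNT(1, 1, 1, 1, 1, 1) = 6
—
[priority_sum: priority > 3 OR region <> 'north']
order_id=900: ✓ → 231
order_id=901: ✓ → 557
order_id=902: ✓ → 371
order_id=903: ✓ → 145
order_id=904: ✓ → 53
order_id=905: ✓ → 453
order_id=906: ✗
order_id=907: ✓ → 422
order_id=908: ✗
order_id=909: ✓ → 565
order_id=910: ✓ → 62
order_id=911: ✓ → 289
order_id=912: ✓ → 487
order_id=913: ✓ → 331
priority_sum = 231 + 557 + 371 + 145 + 53 + 453 + 422 + 565 + 62 + 289 + 487 + 331 = 3966

processing_sum=2024, cancelled_count=6, priority_sum=3966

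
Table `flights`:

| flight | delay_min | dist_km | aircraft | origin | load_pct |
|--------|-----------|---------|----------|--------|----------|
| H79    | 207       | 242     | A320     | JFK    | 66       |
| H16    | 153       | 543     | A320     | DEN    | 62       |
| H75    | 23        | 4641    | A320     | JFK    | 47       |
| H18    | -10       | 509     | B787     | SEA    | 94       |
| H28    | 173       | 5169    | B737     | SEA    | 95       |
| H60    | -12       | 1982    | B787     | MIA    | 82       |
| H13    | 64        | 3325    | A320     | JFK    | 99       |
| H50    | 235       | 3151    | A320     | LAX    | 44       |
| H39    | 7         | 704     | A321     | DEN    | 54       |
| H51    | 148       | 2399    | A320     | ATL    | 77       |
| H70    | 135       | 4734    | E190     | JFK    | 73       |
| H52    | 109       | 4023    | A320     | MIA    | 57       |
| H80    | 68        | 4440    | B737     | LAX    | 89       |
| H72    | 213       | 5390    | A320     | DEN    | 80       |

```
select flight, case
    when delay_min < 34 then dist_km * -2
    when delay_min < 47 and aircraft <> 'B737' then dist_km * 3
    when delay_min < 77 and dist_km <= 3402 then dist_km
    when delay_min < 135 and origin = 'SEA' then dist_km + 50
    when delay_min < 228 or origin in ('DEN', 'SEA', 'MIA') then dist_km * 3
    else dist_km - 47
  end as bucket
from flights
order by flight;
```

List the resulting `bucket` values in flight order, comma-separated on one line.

3325, 1629, -1018, 15507, -1408, 3104, 7197, 12069, -3964, 14202, 16170, -9282, 726, 13320

flight=H13: delay_min < 77 and dist_km <= 3402 → 3325
flight=H16: delay_min < 228 or origin in ('DEN', 'SEA', 'MIA') → 1629
flight=H18: delay_min < 34 → -1018
flight=H28: delay_min < 228 or origin in ('DEN', 'SEA', 'MIA') → 15507
flight=H39: delay_min < 34 → -1408
flight=H50: ELSE → 3104
flight=H51: delay_min < 228 or origin in ('DEN', 'SEA', 'MIA') → 7197
flight=H52: delay_min < 228 or origin in ('DEN', 'SEA', 'MIA') → 12069
flight=H60: delay_min < 34 → -3964
flight=H70: delay_min < 228 or origin in ('DEN', 'SEA', 'MIA') → 14202
flight=H72: delay_min < 228 or origin in ('DEN', 'SEA', 'MIA') → 16170
flight=H75: delay_min < 34 → -9282
flight=H79: delay_min < 228 or origin in ('DEN', 'SEA', 'MIA') → 726
flight=H80: delay_min < 228 or origin in ('DEN', 'SEA', 'MIA') → 13320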